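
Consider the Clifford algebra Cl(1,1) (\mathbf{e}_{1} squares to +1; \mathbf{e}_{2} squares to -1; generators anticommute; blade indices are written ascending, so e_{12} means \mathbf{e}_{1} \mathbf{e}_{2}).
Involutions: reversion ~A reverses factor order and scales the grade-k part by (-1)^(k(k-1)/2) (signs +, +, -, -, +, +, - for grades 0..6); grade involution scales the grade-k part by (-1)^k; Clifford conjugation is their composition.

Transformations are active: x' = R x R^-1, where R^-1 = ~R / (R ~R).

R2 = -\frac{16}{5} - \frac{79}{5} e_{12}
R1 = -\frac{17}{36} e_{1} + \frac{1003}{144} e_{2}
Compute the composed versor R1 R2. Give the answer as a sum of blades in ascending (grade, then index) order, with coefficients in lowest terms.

Distribute over the terms of R1 (each basis-blade product reordered to ascending indices, repeated generators contracted through their squares):
(-\frac{17}{36} e_{1}) R2 = \frac{68}{45} e_{1} + \frac{1343}{180} e_{2}
(\frac{1003}{144} e_{2}) R2 = -\frac{79237}{720} e_{1} - \frac{1003}{45} e_{2}
Summing the partial products and collecting blades:
Answer: -\frac{78149}{720} e_{1} - \frac{2669}{180} e_{2}


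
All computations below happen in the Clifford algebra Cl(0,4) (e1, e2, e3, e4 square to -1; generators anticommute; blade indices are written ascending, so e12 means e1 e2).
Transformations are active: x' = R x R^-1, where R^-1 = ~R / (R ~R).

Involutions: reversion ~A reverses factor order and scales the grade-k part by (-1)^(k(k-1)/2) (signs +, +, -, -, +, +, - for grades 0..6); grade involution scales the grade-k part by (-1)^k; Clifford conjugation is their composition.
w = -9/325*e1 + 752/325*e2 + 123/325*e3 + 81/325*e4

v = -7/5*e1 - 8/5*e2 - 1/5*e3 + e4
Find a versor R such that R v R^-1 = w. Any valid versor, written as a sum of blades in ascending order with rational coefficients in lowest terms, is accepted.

Key observation: q(v) = q(w) = -139/25 (sandwiches preserve the norm), so R = v + w = -464/325*e1 + 232/325*e2 + 58/325*e3 + 406/325*e4 works whenever it is invertible — the component of v along it is kept and (v - w)/2 reverses, sending v to w.
Answer: -464/325*e1 + 232/325*e2 + 58/325*e3 + 406/325*e4


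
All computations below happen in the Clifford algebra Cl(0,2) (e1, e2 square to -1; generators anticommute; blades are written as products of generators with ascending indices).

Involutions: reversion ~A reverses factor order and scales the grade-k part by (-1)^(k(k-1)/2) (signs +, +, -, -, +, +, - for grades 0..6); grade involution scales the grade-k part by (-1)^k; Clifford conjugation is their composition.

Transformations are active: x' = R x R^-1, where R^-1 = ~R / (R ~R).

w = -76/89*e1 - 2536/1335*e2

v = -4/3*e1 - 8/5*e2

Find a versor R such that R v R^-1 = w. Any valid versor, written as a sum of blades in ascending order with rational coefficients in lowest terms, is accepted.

R = v + w = -584/267*e1 - 4672/1335*e2 works: the equal norms (-976/225) guarantee its sandwich swaps v into w.
Answer: -584/267*e1 - 4672/1335*e2


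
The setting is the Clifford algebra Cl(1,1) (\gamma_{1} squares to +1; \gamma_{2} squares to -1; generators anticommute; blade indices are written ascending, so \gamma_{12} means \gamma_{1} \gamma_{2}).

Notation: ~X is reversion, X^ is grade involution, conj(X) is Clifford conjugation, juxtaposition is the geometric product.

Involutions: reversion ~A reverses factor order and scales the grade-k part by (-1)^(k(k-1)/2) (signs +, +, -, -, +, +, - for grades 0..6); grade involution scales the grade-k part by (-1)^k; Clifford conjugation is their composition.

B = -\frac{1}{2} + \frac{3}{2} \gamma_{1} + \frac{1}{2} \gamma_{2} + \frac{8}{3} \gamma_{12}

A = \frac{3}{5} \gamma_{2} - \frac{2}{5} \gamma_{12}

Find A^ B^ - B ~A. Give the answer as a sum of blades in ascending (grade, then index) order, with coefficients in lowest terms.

first term: -\frac{41}{30} - \frac{9}{5} \gamma_{1} - \frac{3}{10} \gamma_{2} - \frac{7}{10} \gamma_{12}
second term: \frac{23}{30} - \frac{7}{5} \gamma_{1} + \frac{3}{10} \gamma_{2} + \frac{7}{10} \gamma_{12}
Answer: -\frac{32}{15} - \frac{2}{5} \gamma_{1} - \frac{3}{5} \gamma_{2} - \frac{7}{5} \gamma_{12}


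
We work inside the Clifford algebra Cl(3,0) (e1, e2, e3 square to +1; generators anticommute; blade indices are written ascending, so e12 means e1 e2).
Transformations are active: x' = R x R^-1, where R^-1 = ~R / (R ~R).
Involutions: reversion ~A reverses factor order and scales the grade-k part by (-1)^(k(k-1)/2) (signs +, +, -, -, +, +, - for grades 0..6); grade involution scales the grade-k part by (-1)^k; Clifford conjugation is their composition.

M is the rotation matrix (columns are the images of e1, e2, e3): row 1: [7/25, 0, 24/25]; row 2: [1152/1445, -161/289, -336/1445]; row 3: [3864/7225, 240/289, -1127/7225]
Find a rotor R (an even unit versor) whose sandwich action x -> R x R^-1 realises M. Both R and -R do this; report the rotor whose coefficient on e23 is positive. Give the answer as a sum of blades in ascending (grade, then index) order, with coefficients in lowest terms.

Method: write R = a + b12*e12 + b13*e13 + b23*e23 with a^2 + b12^2 + b13^2 + b23^2 = 1 (so R^-1 = ~R). Expanding the columns R e_j ~R gives tr M = 4a^2 - 1 and, from the antisymmetric part, M21 - M12 = -4a*b12, M13 - M31 = 4a*b13, M32 - M23 = -4a*b23.
Here tr M = -3129/7225, so a^2 = (1 + tr M)/4 = 1024/7225 and a = ±32/85. Taking a = 32/85: M21 - M12 = 1152/1445, M13 - M31 = 3072/7225, M32 - M23 = 1536/1445, giving b12 = -9/17, b13 = 24/85, b23 = -12/17, i.e. R = 32/85 - 9/17*e12 + 24/85*e13 - 12/17*e23.
Its e23 coefficient is negative, so report the other preimage -R.
Answer: -32/85 + 9/17*e12 - 24/85*e13 + 12/17*e23. Why the constraint matters: R and -R act identically through the sandwich — M has trace -3129/7225 either way — so only the sign condition on e23 picks one of the two preimages.


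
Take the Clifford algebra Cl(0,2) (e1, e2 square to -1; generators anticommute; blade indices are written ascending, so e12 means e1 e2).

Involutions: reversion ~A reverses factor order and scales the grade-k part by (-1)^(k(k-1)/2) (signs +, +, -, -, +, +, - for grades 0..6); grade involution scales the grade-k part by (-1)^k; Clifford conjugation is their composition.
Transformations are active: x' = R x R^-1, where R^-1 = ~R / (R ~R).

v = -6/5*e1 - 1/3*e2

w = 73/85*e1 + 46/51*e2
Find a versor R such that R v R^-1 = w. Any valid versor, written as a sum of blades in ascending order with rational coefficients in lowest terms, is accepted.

R = v + w = -29/85*e1 + 29/51*e2 works: the equal norms (-349/225) guarantee its sandwich swaps v into w.
Answer: -29/85*e1 + 29/51*e2


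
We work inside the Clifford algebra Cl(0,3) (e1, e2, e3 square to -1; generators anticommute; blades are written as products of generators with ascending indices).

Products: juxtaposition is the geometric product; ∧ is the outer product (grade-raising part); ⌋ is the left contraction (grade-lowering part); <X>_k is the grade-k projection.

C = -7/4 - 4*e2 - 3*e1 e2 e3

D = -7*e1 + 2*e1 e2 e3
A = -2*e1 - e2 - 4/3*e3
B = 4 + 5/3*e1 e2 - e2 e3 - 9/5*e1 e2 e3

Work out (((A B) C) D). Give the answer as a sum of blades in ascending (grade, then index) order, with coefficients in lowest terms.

step 1: -29/3*e1 + 2/3*e2 - 19/3*e3 - 12/5*e1 e2 + 9/5*e1 e3 - 18/5*e2 e3 - 2/9*e1 e2 e3
step 2: 10/3 - 209/60*e1 - 197/30*e2 + 1097/60*e3 + 358/15*e1 e2 - 767/180*e1 e3 - 1441/30*e2 e3 + 683/90*e1 e2 e3
step 3: -1657/180 + 1091/15*e1 - 15803/90*e2 - 3223/180*e3 - 1238/15*e1 e2 + 2297/20*e1 e3 + 2704/45*e2 e3 + 3429/10*e1 e2 e3
Answer: -1657/180 + 1091/15*e1 - 15803/90*e2 - 3223/180*e3 - 1238/15*e1 e2 + 2297/20*e1 e3 + 2704/45*e2 e3 + 3429/10*e1 e2 e3


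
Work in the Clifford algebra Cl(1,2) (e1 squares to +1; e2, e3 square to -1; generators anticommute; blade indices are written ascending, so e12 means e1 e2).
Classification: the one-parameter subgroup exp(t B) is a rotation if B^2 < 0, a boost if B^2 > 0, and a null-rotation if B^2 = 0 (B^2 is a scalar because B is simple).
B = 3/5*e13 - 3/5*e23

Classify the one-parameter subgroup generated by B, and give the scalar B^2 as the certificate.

B^2 term by term: the squares give (3/5)^2*(e13)^2 + (-3/5)^2*(e23)^2 = 9/25*(+1) + 9/25*(-1) = 0 (each basis 2-blade squares to minus the product of its generators' squares); cross terms between blades sharing an index anticommute and cancel. So B^2 = 0.
Answer: null-rotation, certificate B^2 = 0. B^2 = 0 is basis-independent, so its sign is the whole story.


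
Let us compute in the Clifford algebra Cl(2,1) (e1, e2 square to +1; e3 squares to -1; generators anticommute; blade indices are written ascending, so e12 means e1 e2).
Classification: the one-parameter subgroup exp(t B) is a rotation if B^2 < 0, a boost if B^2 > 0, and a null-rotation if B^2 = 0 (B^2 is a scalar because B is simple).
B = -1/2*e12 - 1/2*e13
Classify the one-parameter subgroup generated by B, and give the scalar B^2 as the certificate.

B^2 term by term: the squares give (-1/2)^2*(e12)^2 + (-1/2)^2*(e13)^2 = 1/4*(-1) + 1/4*(+1) = 0 (each basis 2-blade squares to minus the product of its generators' squares); cross terms between blades sharing an index anticommute and cancel. So B^2 = 0.
Answer: null-rotation, certificate B^2 = 0. One invariant decides it: the square 0 survives every conjugation, and its sign is exactly the classification.


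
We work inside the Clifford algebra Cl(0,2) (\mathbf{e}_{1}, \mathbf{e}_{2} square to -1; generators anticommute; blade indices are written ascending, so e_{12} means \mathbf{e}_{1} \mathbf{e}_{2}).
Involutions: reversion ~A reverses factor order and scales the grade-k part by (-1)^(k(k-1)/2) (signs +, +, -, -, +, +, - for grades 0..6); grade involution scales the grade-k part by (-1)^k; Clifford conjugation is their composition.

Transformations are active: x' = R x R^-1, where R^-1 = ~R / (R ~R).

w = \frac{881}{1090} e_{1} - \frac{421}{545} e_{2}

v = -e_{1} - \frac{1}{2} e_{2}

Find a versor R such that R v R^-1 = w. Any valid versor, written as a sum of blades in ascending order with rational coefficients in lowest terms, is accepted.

R = v + w = -\frac{209}{1090} e_{1} - \frac{1387}{1090} e_{2} works: the equal norms (-\frac{5}{4}) guarantee its sandwich swaps v into w.
Answer: -\frac{209}{1090} e_{1} - \frac{1387}{1090} e_{2}


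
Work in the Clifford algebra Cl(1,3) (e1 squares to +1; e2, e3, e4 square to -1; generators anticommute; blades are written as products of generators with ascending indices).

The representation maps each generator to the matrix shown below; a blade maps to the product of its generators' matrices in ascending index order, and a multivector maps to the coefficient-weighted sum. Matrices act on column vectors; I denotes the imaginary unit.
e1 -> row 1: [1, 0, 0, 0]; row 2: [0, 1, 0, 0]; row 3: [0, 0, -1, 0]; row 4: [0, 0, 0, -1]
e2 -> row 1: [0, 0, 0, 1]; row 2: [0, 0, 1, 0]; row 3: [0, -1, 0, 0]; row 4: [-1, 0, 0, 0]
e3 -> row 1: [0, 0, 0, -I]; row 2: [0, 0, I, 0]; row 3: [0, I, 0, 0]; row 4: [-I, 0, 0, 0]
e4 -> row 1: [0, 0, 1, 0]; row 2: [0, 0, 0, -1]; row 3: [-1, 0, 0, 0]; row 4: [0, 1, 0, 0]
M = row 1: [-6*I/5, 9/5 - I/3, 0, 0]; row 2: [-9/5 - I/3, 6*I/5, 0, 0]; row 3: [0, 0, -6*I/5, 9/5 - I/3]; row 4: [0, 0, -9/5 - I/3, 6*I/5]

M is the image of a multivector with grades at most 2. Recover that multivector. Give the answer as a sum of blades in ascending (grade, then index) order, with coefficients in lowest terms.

Method: the blade images are trace-orthogonal — tr(rho(e_A) rho(e_B)^-1) = 4 if A = B and 0 otherwise — and rho(e_A)^-1 = (e_A)^2 * rho(e_A) with (e_A)^2 = +1 or -1, so the coefficient of e_A in the preimage is (e_A)^2 * tr(M rho(e_A))/4.
Nonzero projections over blades of grade <= 2: e2 e3: (e2 e3)^2 = -1, tr(M rho(e2 e3)) = -24/5, coefficient 6/5; e2 e4: (e2 e4)^2 = -1, tr(M rho(e2 e4)) = -36/5, coefficient 9/5; e3 e4: (e3 e4)^2 = -1, tr(M rho(e3 e4)) = -4/3, coefficient 1/3. Every other blade of grade <= 2 projects to 0.
Answer: 6/5*e2 e3 + 9/5*e2 e4 + 1/3*e3 e4


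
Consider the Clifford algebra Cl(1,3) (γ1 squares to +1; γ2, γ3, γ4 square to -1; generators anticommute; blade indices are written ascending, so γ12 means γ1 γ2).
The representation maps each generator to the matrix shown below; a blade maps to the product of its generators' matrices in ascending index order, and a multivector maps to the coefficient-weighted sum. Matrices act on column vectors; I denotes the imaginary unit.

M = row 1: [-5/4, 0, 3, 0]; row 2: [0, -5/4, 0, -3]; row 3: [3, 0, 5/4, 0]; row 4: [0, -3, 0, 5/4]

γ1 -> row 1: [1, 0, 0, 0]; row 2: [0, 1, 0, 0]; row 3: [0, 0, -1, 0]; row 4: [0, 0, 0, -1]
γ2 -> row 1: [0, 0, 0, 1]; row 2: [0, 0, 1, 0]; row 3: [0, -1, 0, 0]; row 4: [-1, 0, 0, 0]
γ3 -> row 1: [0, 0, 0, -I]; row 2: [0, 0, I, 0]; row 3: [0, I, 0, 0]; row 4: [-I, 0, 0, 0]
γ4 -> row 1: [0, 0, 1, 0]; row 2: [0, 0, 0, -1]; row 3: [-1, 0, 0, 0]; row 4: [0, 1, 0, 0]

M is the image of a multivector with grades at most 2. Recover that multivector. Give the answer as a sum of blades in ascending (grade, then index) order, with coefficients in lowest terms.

Method: the blade images are trace-orthogonal — tr(rho(e_A) rho(e_B)^-1) = 4 if A = B and 0 otherwise — and rho(e_A)^-1 = (e_A)^2 * rho(e_A) with (e_A)^2 = +1 or -1, so the coefficient of e_A in the preimage is (e_A)^2 * tr(M rho(e_A))/4.
Nonzero projections over blades of grade <= 2: γ1: (γ1)^2 = +1, tr(M rho(γ1)) = -5, coefficient -5/4; γ14: (γ14)^2 = +1, tr(M rho(γ14)) = 12, coefficient 3. Every other blade of grade <= 2 projects to 0.
Answer: -5/4*γ1 + 3*γ14


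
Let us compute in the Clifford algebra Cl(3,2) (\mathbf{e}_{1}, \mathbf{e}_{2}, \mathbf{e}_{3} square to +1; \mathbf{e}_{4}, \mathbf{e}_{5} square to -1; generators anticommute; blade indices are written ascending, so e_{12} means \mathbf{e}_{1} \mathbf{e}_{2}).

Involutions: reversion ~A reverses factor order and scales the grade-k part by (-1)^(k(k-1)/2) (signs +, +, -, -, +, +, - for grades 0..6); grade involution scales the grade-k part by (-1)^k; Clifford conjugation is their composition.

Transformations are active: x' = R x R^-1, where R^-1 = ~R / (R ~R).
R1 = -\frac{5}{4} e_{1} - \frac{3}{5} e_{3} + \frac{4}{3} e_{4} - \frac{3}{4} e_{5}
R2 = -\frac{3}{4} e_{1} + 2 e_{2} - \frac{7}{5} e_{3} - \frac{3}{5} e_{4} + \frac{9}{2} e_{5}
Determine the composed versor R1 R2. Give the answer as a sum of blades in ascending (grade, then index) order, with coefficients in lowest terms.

Distribute over the terms of R1 (each basis-blade product reordered to ascending indices, repeated generators contracted through their squares):
(-\frac{5}{4} e_{1}) R2 = \frac{15}{16} - \frac{5}{2} e_{12} + \frac{7}{4} e_{13} + \frac{3}{4} e_{14} - \frac{45}{8} e_{15}
(-\frac{3}{5} e_{3}) R2 = \frac{21}{25} - \frac{9}{20} e_{13} + \frac{6}{5} e_{23} + \frac{9}{25} e_{34} - \frac{27}{10} e_{35}
(\frac{4}{3} e_{4}) R2 = \frac{4}{5} + e_{14} - \frac{8}{3} e_{24} + \frac{28}{15} e_{34} + 6 e_{45}
(-\frac{3}{4} e_{5}) R2 = \frac{27}{8} - \frac{9}{16} e_{15} + \frac{3}{2} e_{25} - \frac{21}{20} e_{35} - \frac{9}{20} e_{45}
Summing the partial products and collecting blades:
Answer: \frac{2381}{400} - \frac{5}{2} e_{12} + \frac{13}{10} e_{13} + \frac{7}{4} e_{14} - \frac{99}{16} e_{15} + \frac{6}{5} e_{23} - \frac{8}{3} e_{24} + \frac{3}{2} e_{25} + \frac{167}{75} e_{34} - \frac{15}{4} e_{35} + \frac{111}{20} e_{45}


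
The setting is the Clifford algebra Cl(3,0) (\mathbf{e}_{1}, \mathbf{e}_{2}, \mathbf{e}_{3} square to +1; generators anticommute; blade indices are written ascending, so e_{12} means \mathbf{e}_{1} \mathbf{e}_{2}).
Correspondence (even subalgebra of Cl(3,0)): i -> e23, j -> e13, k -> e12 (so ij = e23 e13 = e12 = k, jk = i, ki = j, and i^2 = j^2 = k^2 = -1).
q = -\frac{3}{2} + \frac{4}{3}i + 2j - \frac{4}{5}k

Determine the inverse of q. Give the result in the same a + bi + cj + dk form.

In blades: q = -\frac{3}{2} - \frac{4}{5} e_{12} + 2 e_{13} + \frac{4}{3} e_{23}.
With qbar = -\frac{3}{2} + \frac{4}{5} e_{12} - 2 e_{13} - \frac{4}{3} e_{23} (scalar fixed, mapped units negated), q qbar = \frac{7801}{900} (the sum of squared coefficients), so q^-1 = qbar / (\frac{7801}{900}) = -\frac{1350}{7801} + \frac{720}{7801} e_{12} - \frac{1800}{7801} e_{13} - \frac{1200}{7801} e_{23}; translating back:
Answer: -\frac{1350}{7801} - \frac{1200}{7801}i - \frac{1800}{7801}j + \frac{720}{7801}k


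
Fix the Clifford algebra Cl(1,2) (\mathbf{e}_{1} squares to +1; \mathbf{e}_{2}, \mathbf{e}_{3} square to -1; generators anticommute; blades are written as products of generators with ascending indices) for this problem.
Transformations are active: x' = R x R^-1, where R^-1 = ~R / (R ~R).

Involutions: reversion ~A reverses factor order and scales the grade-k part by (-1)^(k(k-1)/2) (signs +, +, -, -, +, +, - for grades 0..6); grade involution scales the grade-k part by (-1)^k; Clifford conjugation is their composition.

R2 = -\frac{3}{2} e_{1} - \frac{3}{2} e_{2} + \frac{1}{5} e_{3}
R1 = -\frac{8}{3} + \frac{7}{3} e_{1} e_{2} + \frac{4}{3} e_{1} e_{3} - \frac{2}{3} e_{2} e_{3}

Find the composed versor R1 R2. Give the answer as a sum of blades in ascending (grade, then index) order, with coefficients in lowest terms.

Distribute over the terms of R2 (each basis-blade product reordered to ascending indices, repeated generators contracted through their squares):
R1 (-\frac{3}{2} e_{1}) = 4 e_{1} + \frac{7}{2} e_{2} + 2 e_{3} + e_{1} e_{2} e_{3}
R1 (-\frac{3}{2} e_{2}) = \frac{7}{2} e_{1} + 4 e_{2} + e_{3} + 2 e_{1} e_{2} e_{3}
R1 (\frac{1}{5} e_{3}) = -\frac{4}{15} e_{1} + \frac{2}{15} e_{2} - \frac{8}{15} e_{3} + \frac{7}{15} e_{1} e_{2} e_{3}
Summing the partial products and collecting blades:
Answer: \frac{217}{30} e_{1} + \frac{229}{30} e_{2} + \frac{37}{15} e_{3} + \frac{52}{15} e_{1} e_{2} e_{3}


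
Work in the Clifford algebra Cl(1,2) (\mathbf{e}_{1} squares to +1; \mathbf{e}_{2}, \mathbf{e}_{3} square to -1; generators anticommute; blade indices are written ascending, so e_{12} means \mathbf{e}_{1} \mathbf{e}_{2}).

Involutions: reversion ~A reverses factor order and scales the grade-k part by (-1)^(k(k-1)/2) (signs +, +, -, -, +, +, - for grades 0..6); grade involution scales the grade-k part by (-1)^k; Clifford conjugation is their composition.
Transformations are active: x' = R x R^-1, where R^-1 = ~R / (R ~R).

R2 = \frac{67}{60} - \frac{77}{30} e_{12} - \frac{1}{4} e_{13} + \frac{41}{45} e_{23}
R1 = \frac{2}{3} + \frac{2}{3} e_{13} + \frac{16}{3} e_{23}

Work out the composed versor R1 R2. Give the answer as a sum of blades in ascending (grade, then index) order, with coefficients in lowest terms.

Distribute over the terms of R1 (each basis-blade product reordered to ascending indices, repeated generators contracted through their squares):
(\frac{2}{3}) R2 = \frac{67}{90} - \frac{77}{45} e_{12} - \frac{1}{6} e_{13} + \frac{82}{135} e_{23}
(\frac{2}{3} e_{13}) R2 = -\frac{1}{6} + \frac{82}{135} e_{12} + \frac{67}{90} e_{13} - \frac{77}{45} e_{23}
(\frac{16}{3} e_{23}) R2 = -\frac{656}{135} + \frac{4}{3} e_{12} - \frac{616}{45} e_{13} + \frac{268}{45} e_{23}
Summing the partial products and collecting blades:
Answer: -\frac{578}{135} + \frac{31}{135} e_{12} - \frac{118}{9} e_{13} + \frac{131}{27} e_{23}


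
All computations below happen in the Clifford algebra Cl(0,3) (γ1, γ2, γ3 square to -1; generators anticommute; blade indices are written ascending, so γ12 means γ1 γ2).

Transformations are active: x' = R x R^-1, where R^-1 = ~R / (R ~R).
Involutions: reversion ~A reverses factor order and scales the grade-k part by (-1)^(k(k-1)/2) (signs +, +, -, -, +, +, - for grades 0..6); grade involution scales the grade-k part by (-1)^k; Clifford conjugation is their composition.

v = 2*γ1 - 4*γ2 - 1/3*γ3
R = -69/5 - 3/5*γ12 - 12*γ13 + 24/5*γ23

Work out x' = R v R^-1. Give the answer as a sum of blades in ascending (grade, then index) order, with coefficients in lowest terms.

~R = -69/5 + 3/5*γ12 + 12*γ13 - 24/5*γ23, and R ~R = 8946/25, so R^-1 = ~R / (8946/25).
R v = -34*γ1 + 278/5*γ2 - 193/5*γ3 - 191/5*γ123
Answer: -200/497*γ1 - 4250/1491*γ2 + 1709/497*γ3


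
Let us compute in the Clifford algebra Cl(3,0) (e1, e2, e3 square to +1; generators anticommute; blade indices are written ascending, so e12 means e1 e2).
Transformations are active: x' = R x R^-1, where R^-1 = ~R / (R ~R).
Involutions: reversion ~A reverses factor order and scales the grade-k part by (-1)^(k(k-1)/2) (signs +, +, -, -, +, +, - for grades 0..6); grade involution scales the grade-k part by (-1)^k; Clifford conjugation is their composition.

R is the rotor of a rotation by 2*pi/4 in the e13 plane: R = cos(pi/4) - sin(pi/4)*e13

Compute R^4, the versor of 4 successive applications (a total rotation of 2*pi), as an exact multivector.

Half-angle bookkeeping: 4 applications in e13 add up to rotor phase 4*pi/4 = pi, so R^4 = cos(pi) - sin(pi)*e13.
cos(pi) = -1 and sin(pi) = 0, so R^4 = -1. The total rotation 2*pi is 1 full turn, so every vector returns to itself, yet the rotor is -1, on the OTHER sheet of the double cover (an odd number of 2*pi turns).
Answer: -1


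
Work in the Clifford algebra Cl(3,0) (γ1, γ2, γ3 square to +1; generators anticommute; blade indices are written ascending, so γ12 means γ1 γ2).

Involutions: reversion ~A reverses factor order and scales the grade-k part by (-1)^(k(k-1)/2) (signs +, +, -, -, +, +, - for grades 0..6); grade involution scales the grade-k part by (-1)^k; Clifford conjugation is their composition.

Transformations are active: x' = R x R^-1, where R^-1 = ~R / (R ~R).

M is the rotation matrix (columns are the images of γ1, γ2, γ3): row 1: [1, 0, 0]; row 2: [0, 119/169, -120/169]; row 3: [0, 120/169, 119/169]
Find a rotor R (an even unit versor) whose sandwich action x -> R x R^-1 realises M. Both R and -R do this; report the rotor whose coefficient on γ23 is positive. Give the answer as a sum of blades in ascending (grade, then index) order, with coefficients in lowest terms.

Method: write R = a + b12*γ12 + b13*γ13 + b23*γ23 with a^2 + b12^2 + b13^2 + b23^2 = 1 (so R^-1 = ~R). Expanding the columns R e_j ~R gives tr M = 4a^2 - 1 and, from the antisymmetric part, M21 - M12 = -4a*b12, M13 - M31 = 4a*b13, M32 - M23 = -4a*b23.
Here tr M = 407/169, so a^2 = (1 + tr M)/4 = 144/169 and a = ±12/13. Taking a = 12/13: M21 - M12 = 0, M13 - M31 = 0, M32 - M23 = 240/169, giving b12 = 0, b13 = 0, b23 = -5/13, i.e. R = 12/13 - 5/13*γ23.
Its γ23 coefficient is negative, so report the other preimage -R.
Answer: -12/13 + 5/13*γ23. Sheet selection: the two-to-one cover makes ±R indistinguishable at the matrix level (trace 407/169), so uniqueness comes from the required sign on γ23.


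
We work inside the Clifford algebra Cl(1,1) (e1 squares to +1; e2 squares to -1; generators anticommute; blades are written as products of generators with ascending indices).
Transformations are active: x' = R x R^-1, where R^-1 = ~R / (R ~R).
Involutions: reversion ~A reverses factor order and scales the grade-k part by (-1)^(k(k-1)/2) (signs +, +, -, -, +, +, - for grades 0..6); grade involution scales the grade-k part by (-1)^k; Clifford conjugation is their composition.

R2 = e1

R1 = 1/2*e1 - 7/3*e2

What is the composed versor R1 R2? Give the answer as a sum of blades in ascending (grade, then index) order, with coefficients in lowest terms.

Distribute over the terms of R2 (each basis-blade product reordered to ascending indices, repeated generators contracted through their squares):
R1 (e1) = 1/2 + 7/3*e1 e2
Answer: 1/2 + 7/3*e1 e2


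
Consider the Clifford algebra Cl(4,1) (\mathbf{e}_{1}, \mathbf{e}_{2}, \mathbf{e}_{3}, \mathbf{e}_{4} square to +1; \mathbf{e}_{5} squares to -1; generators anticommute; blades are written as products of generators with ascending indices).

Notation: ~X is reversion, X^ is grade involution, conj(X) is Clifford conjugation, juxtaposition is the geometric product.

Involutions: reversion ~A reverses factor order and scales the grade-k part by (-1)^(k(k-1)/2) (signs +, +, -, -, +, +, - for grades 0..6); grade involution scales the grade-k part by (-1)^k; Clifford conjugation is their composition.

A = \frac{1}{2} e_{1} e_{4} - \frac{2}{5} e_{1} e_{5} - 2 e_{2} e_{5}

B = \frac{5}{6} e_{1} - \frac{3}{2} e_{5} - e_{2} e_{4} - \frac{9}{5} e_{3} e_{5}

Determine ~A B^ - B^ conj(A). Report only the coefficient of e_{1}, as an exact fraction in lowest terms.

first term: -\frac{3}{5} e_{1} - 3 e_{2} - \frac{5}{12} e_{4} + \frac{1}{3} e_{5} - \frac{1}{2} e_{1} e_{2} - \frac{18}{25} e_{1} e_{3} - \frac{18}{5} e_{2} e_{3} - 2 e_{4} e_{5} - \frac{5}{3} e_{1} e_{2} e_{5} - \frac{3}{4} e_{1} e_{4} e_{5} - \frac{2}{5} e_{1} e_{2} e_{4} e_{5} - \frac{9}{10} e_{1} e_{3} e_{4} e_{5}
second term: \frac{3}{5} e_{1} + 3 e_{2} + \frac{5}{12} e_{4} - \frac{1}{3} e_{5} + \frac{1}{2} e_{1} e_{2} + \frac{18}{25} e_{1} e_{3} + \frac{18}{5} e_{2} e_{3} + 2 e_{4} e_{5} - \frac{5}{3} e_{1} e_{2} e_{5} - \frac{3}{4} e_{1} e_{4} e_{5} - \frac{2}{5} e_{1} e_{2} e_{4} e_{5} - \frac{9}{10} e_{1} e_{3} e_{4} e_{5}
Answer: -\frac{6}{5}


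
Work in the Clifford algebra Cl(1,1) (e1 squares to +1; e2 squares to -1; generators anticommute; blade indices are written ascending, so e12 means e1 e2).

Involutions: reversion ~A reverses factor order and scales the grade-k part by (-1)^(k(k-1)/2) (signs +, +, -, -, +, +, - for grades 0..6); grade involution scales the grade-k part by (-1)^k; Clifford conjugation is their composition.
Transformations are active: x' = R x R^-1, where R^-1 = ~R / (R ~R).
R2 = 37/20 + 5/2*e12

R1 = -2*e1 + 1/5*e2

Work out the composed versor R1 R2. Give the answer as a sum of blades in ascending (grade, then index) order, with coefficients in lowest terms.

Distribute over the terms of R1 (each basis-blade product reordered to ascending indices, repeated generators contracted through their squares):
(-2*e1) R2 = -37/10*e1 - 5*e2
(1/5*e2) R2 = 1/2*e1 + 37/100*e2
Summing the partial products and collecting blades:
Answer: -16/5*e1 - 463/100*e2


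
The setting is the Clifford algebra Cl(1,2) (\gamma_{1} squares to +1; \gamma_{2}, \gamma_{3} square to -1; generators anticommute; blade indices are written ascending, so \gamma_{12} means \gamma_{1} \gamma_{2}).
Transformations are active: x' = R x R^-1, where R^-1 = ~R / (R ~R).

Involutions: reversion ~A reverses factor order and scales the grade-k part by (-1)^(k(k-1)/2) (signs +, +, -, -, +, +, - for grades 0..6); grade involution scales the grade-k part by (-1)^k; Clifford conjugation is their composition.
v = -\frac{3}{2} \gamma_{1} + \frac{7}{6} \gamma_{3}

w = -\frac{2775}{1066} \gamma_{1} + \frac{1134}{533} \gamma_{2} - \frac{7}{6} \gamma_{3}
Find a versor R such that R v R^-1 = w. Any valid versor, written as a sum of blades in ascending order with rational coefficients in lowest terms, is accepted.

Since q(v) = q(w) = \frac{8}{9}, the sum R = v + w = -\frac{2187}{533} \gamma_{1} + \frac{1134}{533} \gamma_{2} does the job whenever invertible.
Answer: -\frac{2187}{533} \gamma_{1} + \frac{1134}{533} \gamma_{2}


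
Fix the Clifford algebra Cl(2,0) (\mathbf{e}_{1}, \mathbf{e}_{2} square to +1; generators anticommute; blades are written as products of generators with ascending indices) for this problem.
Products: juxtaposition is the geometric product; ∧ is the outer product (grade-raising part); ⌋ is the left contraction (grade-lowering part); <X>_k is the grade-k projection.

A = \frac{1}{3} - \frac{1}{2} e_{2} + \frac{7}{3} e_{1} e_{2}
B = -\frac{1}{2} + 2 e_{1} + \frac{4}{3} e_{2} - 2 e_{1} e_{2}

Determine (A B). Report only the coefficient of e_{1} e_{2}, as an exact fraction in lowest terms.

step 1: \frac{23}{6} + \frac{25}{9} e_{1} - \frac{143}{36} e_{2} - \frac{5}{6} e_{1} e_{2}
Answer: -\frac{5}{6}


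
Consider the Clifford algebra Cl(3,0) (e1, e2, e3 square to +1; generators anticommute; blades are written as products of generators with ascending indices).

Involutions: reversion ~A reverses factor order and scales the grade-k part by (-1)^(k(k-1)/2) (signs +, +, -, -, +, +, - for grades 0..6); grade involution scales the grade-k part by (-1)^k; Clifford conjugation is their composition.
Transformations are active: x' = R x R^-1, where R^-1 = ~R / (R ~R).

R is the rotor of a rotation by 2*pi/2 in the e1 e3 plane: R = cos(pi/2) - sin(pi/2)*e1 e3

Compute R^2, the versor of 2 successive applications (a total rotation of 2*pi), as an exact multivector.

Half-angle bookkeeping: 2 applications in e1 e3 add up to rotor phase 2*pi/2 = pi, so R^2 = cos(pi) - sin(pi)*e1 e3.
cos(pi) = -1 and sin(pi) = 0, so R^2 = -1. The total rotation 2*pi is 1 full turn, so every vector returns to itself, yet the rotor is -1, on the OTHER sheet of the double cover (an odd number of 2*pi turns).
Answer: -1


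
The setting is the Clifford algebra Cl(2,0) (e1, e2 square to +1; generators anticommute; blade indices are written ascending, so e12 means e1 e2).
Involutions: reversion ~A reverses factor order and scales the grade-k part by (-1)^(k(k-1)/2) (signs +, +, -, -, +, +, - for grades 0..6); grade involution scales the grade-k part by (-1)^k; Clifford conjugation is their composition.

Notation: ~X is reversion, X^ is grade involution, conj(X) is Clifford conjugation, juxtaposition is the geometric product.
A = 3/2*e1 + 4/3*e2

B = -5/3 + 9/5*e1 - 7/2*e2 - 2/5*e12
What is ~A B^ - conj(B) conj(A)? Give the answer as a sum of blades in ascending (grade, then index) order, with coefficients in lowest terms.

first term: 59/30 - 59/30*e1 - 127/45*e2 + 153/20*e12
second term: -59/30 + 59/30*e1 + 127/45*e2 + 153/20*e12
Answer: 59/15 - 59/15*e1 - 254/45*e2


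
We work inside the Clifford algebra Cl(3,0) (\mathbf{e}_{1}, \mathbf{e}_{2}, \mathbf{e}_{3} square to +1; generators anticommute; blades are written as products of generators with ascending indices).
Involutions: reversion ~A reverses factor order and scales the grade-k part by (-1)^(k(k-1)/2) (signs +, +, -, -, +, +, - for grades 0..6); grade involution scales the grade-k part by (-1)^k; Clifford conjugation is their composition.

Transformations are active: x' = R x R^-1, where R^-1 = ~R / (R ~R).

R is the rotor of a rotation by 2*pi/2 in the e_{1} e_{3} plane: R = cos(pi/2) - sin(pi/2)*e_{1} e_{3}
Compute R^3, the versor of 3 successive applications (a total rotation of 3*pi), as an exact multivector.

Rotor phase runs at HALF the rotation angle; powers of one rotor simply add phase, so after 3 steps in e_{1} e_{3} the phase is 3*pi/2 = \frac{3 \pi}{2} and R^3 = cos(\frac{3 \pi}{2}) - sin(\frac{3 \pi}{2})*e_{1} e_{3}.
cos(\frac{3 \pi}{2}) = 0 and sin(\frac{3 \pi}{2}) = -1, so R^3 = e_{1} e_{3}. The net rotation is 1*pi (after discarding 1 full turn, each of which contributes a factor -1 to the rotor); the rotor keeps the half-angle phase exactly.
Answer: e_{1} e_{3}


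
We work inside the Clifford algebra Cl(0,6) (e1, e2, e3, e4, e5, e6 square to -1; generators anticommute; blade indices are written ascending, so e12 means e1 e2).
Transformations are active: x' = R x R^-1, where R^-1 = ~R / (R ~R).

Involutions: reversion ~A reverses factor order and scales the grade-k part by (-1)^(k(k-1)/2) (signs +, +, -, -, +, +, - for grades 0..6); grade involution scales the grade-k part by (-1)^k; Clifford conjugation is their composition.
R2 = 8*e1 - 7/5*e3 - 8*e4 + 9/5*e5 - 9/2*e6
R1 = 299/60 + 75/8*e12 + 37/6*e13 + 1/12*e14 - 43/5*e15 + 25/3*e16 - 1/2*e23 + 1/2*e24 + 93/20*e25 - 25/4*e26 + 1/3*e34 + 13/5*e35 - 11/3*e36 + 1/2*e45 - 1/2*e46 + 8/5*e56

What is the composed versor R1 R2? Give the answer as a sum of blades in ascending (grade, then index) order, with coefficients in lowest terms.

Distribute over the terms of R2 (each basis-blade product reordered to ascending indices, repeated generators contracted through their squares):
R1 (8*e1) = 598/15*e1 + 75*e2 + 148/3*e3 + 2/3*e4 - 344/5*e5 + 200/3*e6 - 4*e123 + 4*e124 + 186/5*e125 - 50*e126 + 8/3*e134 + 104/5*e135 - 88/3*e136 + 4*e145 - 4*e146 + 64/5*e156
R1 (-7/5*e3) = 259/30*e1 - 7/10*e2 - 2093/300*e3 - 7/15*e4 - 91/25*e5 + 77/15*e6 - 105/8*e123 + 7/60*e134 - 301/25*e135 + 35/3*e136 + 7/10*e234 + 651/100*e235 - 35/4*e236 - 7/10*e345 + 7/10*e346 - 56/25*e356
R1 (-8*e4) = 2/3*e1 + 4*e2 + 8/3*e3 - 598/15*e4 - 4*e5 + 4*e6 - 75*e124 - 148/3*e134 - 344/5*e145 + 200/3*e146 + 4*e234 + 186/5*e245 - 50*e246 + 104/5*e345 - 88/3*e346 - 64/5*e456
R1 (9/5*e5) = 387/25*e1 - 837/100*e2 - 117/25*e3 - 9/10*e4 + 897/100*e5 + 72/25*e6 + 135/8*e125 + 111/10*e135 + 3/20*e145 - 15*e156 - 9/10*e235 + 9/10*e245 + 45/4*e256 + 3/5*e345 + 33/5*e356 + 9/10*e456
R1 (-9/2*e6) = 75/2*e1 - 225/8*e2 - 33/2*e3 - 9/4*e4 + 36/5*e5 - 897/40*e6 - 675/16*e126 - 111/4*e136 - 3/8*e146 + 387/10*e156 + 9/4*e236 - 9/4*e246 - 837/40*e256 - 3/2*e346 - 117/10*e356 - 9/4*e456
Summing the partial products and collecting blades:
Answer: 7661/75*e1 + 8361/200*e2 + 7153/300*e3 - 2569/60*e4 - 6027/100*e5 + 11251/200*e6 - 137/8*e123 - 71*e124 + 2163/40*e125 - 1475/16*e126 - 931/20*e134 + 993/50*e135 - 545/12*e136 - 1293/20*e145 + 1495/24*e146 + 73/2*e156 + 47/10*e234 + 561/100*e235 - 13/2*e236 + 381/10*e245 - 209/4*e246 - 387/40*e256 + 207/10*e345 - 452/15*e346 - 367/50*e356 - 283/20*e456


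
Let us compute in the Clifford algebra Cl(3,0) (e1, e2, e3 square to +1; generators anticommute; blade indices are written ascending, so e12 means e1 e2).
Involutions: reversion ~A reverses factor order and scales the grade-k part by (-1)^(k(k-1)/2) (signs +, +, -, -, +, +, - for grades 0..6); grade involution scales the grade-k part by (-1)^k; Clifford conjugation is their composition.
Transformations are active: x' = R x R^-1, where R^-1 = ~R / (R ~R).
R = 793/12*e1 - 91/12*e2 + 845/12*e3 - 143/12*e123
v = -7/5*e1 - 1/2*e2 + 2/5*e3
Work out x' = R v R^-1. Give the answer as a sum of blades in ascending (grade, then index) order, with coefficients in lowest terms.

~R = 793/12*e1 - 91/12*e2 + 845/12*e3 + 143/12*e123, and R ~R = 342901/36, so R^-1 = ~R / (342901/36).
R v = -7267/120 - 1937/40*e12 + 14287/120*e13 + 5863/120*e23
Answer: 4438/10145*e1 + 9073/10145*e2 - 4765/4058*e3


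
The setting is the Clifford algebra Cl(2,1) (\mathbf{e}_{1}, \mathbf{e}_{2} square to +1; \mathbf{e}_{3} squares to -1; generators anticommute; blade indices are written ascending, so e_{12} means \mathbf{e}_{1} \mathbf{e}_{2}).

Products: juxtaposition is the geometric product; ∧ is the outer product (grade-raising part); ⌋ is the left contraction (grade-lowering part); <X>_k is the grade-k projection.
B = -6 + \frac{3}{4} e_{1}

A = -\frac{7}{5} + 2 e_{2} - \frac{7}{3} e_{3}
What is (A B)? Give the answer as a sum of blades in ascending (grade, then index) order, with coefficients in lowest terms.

step 1: \frac{42}{5} - \frac{21}{20} e_{1} - 12 e_{2} + 14 e_{3} - \frac{3}{2} e_{12} + \frac{7}{4} e_{13}
Answer: \frac{42}{5} - \frac{21}{20} e_{1} - 12 e_{2} + 14 e_{3} - \frac{3}{2} e_{12} + \frac{7}{4} e_{13}


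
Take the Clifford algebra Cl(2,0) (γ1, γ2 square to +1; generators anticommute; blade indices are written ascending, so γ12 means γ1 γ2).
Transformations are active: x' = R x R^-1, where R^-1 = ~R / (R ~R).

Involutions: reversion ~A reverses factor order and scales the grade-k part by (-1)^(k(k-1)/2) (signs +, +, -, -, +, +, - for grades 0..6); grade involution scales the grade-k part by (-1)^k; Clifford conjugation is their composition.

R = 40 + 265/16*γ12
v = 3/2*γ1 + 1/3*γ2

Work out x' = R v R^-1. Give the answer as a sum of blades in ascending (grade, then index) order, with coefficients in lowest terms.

~R = 40 - 265/16*γ12, and R ~R = 479825/256, so R^-1 = ~R / (479825/256).
R v = 3145/48*γ1 - 1105/96*γ2
Answer: 8783/6774*γ1 - 931/1129*γ2


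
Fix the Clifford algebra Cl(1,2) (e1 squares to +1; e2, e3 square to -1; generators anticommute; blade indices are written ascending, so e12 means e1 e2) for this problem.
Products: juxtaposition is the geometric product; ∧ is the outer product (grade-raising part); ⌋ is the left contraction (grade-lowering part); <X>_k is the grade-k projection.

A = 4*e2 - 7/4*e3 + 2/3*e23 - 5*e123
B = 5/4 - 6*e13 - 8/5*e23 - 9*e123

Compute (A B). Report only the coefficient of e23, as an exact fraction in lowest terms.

step 1: -659/15 + 17/2*e1 - 111/5*e2 + 337/80*e3 - 47/4*e12 - 36*e13 + 5/6*e23 + 71/4*e123
Answer: 5/6


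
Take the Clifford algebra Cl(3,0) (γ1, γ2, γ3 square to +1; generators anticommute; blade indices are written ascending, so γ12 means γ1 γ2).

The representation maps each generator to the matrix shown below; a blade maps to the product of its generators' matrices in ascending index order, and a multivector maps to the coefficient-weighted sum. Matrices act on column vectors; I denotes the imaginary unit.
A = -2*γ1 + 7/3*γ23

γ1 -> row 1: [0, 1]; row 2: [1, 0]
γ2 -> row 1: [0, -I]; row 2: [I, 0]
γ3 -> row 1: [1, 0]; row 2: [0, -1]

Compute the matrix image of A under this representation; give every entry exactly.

Bivector images (products of the table entries): rho(γ23) = rho(γ2)rho(γ3) = row 1: [0, I]; row 2: [I, 0].
M = (-2)*rho(γ1) + (7/3)*rho(γ23), summed entrywise:
Answer: row 1: [0, -2 + 7*I/3]; row 2: [-2 + 7*I/3, 0]


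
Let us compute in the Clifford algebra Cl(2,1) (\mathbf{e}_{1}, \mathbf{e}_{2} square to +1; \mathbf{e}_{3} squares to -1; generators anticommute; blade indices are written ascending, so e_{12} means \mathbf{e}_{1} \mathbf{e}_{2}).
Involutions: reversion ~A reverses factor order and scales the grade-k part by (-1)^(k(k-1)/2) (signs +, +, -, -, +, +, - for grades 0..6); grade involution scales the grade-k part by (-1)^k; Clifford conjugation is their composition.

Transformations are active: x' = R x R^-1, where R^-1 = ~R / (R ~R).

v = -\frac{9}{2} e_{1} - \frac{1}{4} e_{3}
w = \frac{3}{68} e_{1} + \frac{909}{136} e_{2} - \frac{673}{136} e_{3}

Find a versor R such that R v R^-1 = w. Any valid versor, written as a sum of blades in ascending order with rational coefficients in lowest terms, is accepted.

Here q(v) = q(w) = \frac{323}{16}; the classical choice R = v + w = -\frac{303}{68} e_{1} + \frac{909}{136} e_{2} - \frac{707}{136} e_{3} then realises v -> w under the sandwich.
Answer: -\frac{303}{68} e_{1} + \frac{909}{136} e_{2} - \frac{707}{136} e_{3}


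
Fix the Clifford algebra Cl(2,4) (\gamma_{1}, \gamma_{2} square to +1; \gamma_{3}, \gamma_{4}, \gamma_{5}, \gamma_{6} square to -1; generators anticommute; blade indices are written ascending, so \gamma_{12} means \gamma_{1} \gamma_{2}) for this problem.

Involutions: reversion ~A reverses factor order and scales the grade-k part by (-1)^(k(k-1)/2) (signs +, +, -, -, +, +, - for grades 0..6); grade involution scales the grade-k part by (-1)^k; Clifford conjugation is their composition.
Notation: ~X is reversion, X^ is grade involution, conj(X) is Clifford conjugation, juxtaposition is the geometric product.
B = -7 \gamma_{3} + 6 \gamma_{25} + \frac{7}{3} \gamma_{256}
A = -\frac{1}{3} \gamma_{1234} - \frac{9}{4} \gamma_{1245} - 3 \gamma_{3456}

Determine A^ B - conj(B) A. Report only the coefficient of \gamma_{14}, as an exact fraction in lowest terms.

first term: \frac{27}{2} \gamma_{14} + \frac{7}{3} \gamma_{124} + \frac{21}{4} \gamma_{146} + 7 \gamma_{234} + 21 \gamma_{456} - 2 \gamma_{1345} - 18 \gamma_{2346} + \frac{63}{4} \gamma_{12345} - \frac{7}{9} \gamma_{13456}
second term: -\frac{27}{2} \gamma_{14} + \frac{7}{3} \gamma_{124} + \frac{21}{4} \gamma_{146} + 7 \gamma_{234} + 21 \gamma_{456} - 2 \gamma_{1345} - 18 \gamma_{2346} - \frac{63}{4} \gamma_{12345} + \frac{7}{9} \gamma_{13456}
Answer: 27


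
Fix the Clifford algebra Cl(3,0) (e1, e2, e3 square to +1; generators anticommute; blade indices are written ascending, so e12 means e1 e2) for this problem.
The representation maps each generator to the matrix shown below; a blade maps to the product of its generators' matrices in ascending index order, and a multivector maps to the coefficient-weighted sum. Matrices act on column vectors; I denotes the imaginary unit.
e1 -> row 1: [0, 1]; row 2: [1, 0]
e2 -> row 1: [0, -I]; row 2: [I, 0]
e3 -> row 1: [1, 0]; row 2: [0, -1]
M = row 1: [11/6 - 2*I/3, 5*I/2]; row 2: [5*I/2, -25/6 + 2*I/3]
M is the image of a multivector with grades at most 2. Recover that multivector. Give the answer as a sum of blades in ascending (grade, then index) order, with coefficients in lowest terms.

Method: 1, rho(e1), rho(e2), rho(e3) form a trace-orthogonal basis of the 2x2 complex matrices (tr(X Y) = 2 if X = Y, else 0), so M = m0*1 + m1*rho(e1) + m2*rho(e2) + m3*rho(e3) with m0 = tr(M)/2 = -7/6, m1 = tr(M rho(e1))/2 = 5*I/2, m2 = tr(M rho(e2))/2 = 0, m3 = tr(M rho(e3))/2 = 3 - 2*I/3.
Multiplying table entries, the bivector images are rho(e12) = I*rho(e3), rho(e13) = -I*rho(e2), rho(e23) = I*rho(e1); with real blade coefficients the real parts of m0..m3 are the coefficients of 1, e1, e2, e3 and the imaginary parts give the bivectors (e23: Im m1, e13: -Im m2, e12: Im m3).
Answer: -7/6 + 3*e3 - 2/3*e12 + 5/2*e23
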